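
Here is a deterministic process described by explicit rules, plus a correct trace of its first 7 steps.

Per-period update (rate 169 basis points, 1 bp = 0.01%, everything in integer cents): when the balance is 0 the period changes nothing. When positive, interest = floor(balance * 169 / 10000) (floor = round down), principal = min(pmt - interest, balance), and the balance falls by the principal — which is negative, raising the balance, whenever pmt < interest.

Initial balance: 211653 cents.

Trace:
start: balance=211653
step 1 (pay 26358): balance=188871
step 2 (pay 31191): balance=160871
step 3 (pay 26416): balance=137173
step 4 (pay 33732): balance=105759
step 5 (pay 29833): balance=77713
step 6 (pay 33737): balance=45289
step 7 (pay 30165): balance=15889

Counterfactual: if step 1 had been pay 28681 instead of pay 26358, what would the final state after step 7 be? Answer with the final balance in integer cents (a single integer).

13320

(re-executing from step 1 with the substitution; state before step 1: balance=211653)
step 1 (pay 28681): balance=186548
step 2 (pay 31191): balance=158509
step 3 (pay 26416): balance=134771
step 4 (pay 33732): balance=103316
step 5 (pay 29833): balance=75229
step 6 (pay 33737): balance=42763
step 7 (pay 30165): balance=13320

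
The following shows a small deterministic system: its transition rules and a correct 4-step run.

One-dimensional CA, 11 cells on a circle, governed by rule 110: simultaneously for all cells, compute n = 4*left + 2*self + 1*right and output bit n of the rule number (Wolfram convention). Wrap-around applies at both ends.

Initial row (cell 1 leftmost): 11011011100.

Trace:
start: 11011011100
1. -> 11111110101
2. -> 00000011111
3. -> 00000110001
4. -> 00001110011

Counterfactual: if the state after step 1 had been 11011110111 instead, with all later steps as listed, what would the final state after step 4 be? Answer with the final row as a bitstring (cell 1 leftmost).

11111111101

state after step 1 := 11011110111
2. -> 01110011100
3. -> 11010110100
4. -> 11111111101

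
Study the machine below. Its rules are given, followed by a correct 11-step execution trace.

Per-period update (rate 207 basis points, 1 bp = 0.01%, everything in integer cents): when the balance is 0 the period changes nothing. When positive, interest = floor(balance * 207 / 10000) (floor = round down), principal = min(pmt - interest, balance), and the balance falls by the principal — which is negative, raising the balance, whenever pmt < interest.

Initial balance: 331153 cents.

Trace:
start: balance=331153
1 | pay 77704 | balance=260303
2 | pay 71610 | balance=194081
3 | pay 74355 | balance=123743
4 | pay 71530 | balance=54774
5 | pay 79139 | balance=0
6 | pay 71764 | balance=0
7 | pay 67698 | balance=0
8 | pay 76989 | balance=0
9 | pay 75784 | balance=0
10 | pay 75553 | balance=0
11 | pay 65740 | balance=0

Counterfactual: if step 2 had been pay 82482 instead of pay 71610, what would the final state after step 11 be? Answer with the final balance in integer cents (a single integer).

0

(re-executing from step 2 with the substitution; state before step 2: balance=260303)
2 | pay 82482 | balance=183209
3 | pay 74355 | balance=112646
4 | pay 71530 | balance=43447
5 | pay 79139 | balance=0
6 | pay 71764 | balance=0
7 | pay 67698 | balance=0
8 | pay 76989 | balance=0
9 | pay 75784 | balance=0
10 | pay 75553 | balance=0
11 | pay 65740 | balance=0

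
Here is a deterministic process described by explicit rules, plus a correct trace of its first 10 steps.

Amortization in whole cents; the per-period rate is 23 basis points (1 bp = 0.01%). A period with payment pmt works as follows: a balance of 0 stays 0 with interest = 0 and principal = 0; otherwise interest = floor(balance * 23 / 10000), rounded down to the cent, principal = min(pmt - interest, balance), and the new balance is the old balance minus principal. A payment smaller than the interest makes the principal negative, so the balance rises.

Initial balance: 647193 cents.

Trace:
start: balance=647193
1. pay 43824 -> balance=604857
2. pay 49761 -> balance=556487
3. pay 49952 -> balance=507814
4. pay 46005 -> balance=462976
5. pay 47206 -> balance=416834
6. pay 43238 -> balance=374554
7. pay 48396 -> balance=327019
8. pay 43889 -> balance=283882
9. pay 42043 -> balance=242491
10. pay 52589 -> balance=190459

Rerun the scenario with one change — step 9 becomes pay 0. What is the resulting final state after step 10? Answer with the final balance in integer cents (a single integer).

232599

(re-executing from step 9 with the substitution; state before step 9: balance=283882)
9. pay 0 -> balance=284534
10. pay 52589 -> balance=232599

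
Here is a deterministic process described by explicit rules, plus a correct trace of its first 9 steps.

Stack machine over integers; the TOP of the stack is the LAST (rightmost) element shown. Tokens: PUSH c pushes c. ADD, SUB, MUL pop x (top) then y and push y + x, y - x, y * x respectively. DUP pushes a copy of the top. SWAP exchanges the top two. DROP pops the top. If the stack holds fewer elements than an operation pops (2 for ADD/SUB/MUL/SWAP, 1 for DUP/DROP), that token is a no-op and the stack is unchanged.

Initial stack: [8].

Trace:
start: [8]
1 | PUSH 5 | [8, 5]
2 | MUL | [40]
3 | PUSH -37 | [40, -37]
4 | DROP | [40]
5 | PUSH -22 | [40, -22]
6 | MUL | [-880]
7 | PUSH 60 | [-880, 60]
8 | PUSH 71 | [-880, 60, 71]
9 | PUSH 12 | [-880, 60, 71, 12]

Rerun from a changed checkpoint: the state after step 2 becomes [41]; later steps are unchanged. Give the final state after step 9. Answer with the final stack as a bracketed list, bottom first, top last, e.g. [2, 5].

[-902, 60, 71, 12]

state after step 2 := [41]
3 | PUSH -37 | [41, -37]
4 | DROP | [41]
5 | PUSH -22 | [41, -22]
6 | MUL | [-902]
7 | PUSH 60 | [-902, 60]
8 | PUSH 71 | [-902, 60, 71]
9 | PUSH 12 | [-902, 60, 71, 12]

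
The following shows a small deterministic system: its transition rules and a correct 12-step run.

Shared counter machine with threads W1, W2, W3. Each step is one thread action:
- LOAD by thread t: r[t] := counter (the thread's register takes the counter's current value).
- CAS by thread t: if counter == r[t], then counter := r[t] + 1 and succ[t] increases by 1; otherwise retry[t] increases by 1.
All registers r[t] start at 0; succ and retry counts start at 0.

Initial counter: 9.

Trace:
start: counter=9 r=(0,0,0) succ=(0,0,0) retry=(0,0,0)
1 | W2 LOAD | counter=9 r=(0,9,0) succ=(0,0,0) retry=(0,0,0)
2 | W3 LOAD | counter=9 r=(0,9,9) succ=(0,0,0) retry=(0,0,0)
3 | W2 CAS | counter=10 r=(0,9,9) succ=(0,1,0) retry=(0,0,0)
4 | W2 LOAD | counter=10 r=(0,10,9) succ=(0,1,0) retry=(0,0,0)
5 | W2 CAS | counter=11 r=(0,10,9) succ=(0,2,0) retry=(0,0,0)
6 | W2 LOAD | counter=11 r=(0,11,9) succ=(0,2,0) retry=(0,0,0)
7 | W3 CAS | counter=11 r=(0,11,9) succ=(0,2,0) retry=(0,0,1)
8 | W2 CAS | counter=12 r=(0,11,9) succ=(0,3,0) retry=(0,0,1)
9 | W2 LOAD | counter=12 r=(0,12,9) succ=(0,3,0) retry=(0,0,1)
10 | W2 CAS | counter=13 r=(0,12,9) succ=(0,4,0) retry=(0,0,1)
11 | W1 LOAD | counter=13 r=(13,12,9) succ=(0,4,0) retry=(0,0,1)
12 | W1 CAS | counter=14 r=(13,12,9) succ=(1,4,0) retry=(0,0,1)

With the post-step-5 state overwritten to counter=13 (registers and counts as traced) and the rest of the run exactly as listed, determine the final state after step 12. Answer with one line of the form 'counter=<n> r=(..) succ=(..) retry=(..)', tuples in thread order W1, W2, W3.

counter=16 r=(15,14,9) succ=(1,4,0) retry=(0,0,1)

state after step 5 := counter=13 r=(0,10,9) succ=(0,2,0) retry=(0,0,0)
6 | W2 LOAD | counter=13 r=(0,13,9) succ=(0,2,0) retry=(0,0,0)
7 | W3 CAS | counter=13 r=(0,13,9) succ=(0,2,0) retry=(0,0,1)
8 | W2 CAS | counter=14 r=(0,13,9) succ=(0,3,0) retry=(0,0,1)
9 | W2 LOAD | counter=14 r=(0,14,9) succ=(0,3,0) retry=(0,0,1)
10 | W2 CAS | counter=15 r=(0,14,9) succ=(0,4,0) retry=(0,0,1)
11 | W1 LOAD | counter=15 r=(15,14,9) succ=(0,4,0) retry=(0,0,1)
12 | W1 CAS | counter=16 r=(15,14,9) succ=(1,4,0) retry=(0,0,1)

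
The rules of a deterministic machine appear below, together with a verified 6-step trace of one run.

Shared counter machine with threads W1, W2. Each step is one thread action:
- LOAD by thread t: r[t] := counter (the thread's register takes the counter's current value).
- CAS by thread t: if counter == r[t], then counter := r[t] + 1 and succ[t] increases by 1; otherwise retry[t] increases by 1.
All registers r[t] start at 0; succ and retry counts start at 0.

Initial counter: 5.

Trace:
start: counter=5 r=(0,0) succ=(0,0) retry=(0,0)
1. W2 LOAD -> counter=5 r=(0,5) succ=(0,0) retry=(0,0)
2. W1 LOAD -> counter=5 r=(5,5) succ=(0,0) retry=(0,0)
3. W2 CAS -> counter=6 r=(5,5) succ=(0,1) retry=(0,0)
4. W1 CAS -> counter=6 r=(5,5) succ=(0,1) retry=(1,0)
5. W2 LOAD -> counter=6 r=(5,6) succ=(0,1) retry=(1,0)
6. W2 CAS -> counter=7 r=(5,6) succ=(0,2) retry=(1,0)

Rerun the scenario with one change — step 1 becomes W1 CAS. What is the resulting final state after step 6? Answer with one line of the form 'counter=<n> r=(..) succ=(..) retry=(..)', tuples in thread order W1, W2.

counter=7 r=(5,6) succ=(1,1) retry=(1,1)

(re-executing from step 1 with the substitution; state before step 1: counter=5 r=(0,0) succ=(0,0) retry=(0,0))
1. W1 CAS -> counter=5 r=(0,0) succ=(0,0) retry=(1,0)
2. W1 LOAD -> counter=5 r=(5,0) succ=(0,0) retry=(1,0)
3. W2 CAS -> counter=5 r=(5,0) succ=(0,0) retry=(1,1)
4. W1 CAS -> counter=6 r=(5,0) succ=(1,0) retry=(1,1)
5. W2 LOAD -> counter=6 r=(5,6) succ=(1,0) retry=(1,1)
6. W2 CAS -> counter=7 r=(5,6) succ=(1,1) retry=(1,1)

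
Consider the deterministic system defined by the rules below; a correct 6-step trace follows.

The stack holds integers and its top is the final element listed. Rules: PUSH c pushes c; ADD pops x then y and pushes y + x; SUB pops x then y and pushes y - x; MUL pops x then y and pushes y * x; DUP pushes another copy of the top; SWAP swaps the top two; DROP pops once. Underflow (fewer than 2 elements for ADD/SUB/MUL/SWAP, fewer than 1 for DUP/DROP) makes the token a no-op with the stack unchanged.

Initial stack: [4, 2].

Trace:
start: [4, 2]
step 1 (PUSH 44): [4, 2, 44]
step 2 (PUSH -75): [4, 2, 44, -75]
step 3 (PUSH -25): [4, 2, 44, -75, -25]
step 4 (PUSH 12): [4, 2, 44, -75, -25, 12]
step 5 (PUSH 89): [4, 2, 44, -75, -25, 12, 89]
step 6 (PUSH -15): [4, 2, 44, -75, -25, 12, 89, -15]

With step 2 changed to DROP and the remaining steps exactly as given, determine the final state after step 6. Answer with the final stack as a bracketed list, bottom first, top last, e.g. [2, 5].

[4, 2, -25, 12, 89, -15]

(re-executing from step 2 with the substitution; state before step 2: [4, 2, 44])
step 2 (DROP): [4, 2]
step 3 (PUSH -25): [4, 2, -25]
step 4 (PUSH 12): [4, 2, -25, 12]
step 5 (PUSH 89): [4, 2, -25, 12, 89]
step 6 (PUSH -15): [4, 2, -25, 12, 89, -15]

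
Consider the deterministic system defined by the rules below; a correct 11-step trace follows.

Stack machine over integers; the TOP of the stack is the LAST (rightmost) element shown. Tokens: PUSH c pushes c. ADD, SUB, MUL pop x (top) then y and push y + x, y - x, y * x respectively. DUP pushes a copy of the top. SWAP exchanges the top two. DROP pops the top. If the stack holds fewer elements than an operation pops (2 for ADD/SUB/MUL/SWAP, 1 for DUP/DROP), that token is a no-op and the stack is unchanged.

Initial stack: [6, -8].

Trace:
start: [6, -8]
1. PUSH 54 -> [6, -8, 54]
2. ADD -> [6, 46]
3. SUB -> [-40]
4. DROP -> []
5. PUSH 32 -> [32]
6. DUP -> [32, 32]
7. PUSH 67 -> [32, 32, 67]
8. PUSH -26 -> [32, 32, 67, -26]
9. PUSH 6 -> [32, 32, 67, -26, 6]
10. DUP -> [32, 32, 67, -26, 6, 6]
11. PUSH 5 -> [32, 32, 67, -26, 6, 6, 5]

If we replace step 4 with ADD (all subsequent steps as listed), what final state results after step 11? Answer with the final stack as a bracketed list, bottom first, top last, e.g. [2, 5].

[-40, 32, 32, 67, -26, 6, 6, 5]

(re-executing from step 4 with the substitution; state before step 4: [-40])
4. ADD -> [-40]
5. PUSH 32 -> [-40, 32]
6. DUP -> [-40, 32, 32]
7. PUSH 67 -> [-40, 32, 32, 67]
8. PUSH -26 -> [-40, 32, 32, 67, -26]
9. PUSH 6 -> [-40, 32, 32, 67, -26, 6]
10. DUP -> [-40, 32, 32, 67, -26, 6, 6]
11. PUSH 5 -> [-40, 32, 32, 67, -26, 6, 6, 5]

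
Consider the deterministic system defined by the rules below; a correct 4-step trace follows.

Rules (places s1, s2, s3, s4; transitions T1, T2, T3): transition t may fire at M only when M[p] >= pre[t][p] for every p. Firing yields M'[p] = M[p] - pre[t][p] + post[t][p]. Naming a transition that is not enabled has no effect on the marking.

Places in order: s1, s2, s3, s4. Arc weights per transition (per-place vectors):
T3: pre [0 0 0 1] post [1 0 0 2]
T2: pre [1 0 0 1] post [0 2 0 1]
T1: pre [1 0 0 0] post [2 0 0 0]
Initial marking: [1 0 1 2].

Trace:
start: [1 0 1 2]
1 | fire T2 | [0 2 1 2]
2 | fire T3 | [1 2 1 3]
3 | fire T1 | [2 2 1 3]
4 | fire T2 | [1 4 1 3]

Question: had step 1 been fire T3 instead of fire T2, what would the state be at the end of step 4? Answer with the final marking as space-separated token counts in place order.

3 2 1 4

(re-executing from step 1 with the substitution; state before step 1: [1 0 1 2])
1 | fire T3 | [2 0 1 3]
2 | fire T3 | [3 0 1 4]
3 | fire T1 | [4 0 1 4]
4 | fire T2 | [3 2 1 4]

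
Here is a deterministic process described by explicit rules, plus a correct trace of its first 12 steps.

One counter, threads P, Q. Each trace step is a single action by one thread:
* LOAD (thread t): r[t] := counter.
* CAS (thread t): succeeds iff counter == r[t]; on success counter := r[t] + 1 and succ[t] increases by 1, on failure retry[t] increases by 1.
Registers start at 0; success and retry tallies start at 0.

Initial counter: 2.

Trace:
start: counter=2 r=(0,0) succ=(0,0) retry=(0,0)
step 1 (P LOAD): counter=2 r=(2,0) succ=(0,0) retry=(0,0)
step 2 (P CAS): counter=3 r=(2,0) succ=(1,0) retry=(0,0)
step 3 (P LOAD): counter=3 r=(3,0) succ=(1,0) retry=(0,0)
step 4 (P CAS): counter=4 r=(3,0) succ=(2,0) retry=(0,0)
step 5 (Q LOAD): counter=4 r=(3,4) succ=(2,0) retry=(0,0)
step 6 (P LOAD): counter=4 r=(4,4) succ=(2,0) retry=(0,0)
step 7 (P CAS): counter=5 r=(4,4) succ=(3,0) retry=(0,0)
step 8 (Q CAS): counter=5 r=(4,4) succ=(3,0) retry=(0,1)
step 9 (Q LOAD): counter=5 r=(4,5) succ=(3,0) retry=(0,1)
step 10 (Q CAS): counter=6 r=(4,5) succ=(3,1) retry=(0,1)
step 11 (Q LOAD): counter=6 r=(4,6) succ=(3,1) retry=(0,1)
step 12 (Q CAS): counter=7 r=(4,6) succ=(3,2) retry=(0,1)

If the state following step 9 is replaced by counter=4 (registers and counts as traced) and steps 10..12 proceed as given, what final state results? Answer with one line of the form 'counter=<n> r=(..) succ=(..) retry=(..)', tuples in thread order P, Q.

counter=5 r=(4,4) succ=(3,1) retry=(0,2)

state after step 9 := counter=4 r=(4,5) succ=(3,0) retry=(0,1)
step 10 (Q CAS): counter=4 r=(4,5) succ=(3,0) retry=(0,2)
step 11 (Q LOAD): counter=4 r=(4,4) succ=(3,0) retry=(0,2)
step 12 (Q CAS): counter=5 r=(4,4) succ=(3,1) retry=(0,2)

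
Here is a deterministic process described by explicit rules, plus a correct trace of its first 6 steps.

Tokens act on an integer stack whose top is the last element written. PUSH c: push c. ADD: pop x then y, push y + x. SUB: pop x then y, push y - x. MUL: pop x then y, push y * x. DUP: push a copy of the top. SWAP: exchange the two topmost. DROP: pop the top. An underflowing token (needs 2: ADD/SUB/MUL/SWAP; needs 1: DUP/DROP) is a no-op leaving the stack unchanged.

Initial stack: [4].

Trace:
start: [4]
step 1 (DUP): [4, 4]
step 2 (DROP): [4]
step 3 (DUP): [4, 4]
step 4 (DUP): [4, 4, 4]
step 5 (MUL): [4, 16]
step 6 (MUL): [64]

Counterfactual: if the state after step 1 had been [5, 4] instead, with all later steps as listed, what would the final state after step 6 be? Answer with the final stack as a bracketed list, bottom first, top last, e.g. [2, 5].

state after step 1 := [5, 4]
step 2 (DROP): [5]
step 3 (DUP): [5, 5]
step 4 (DUP): [5, 5, 5]
step 5 (MUL): [5, 25]
step 6 (MUL): [125]

[125]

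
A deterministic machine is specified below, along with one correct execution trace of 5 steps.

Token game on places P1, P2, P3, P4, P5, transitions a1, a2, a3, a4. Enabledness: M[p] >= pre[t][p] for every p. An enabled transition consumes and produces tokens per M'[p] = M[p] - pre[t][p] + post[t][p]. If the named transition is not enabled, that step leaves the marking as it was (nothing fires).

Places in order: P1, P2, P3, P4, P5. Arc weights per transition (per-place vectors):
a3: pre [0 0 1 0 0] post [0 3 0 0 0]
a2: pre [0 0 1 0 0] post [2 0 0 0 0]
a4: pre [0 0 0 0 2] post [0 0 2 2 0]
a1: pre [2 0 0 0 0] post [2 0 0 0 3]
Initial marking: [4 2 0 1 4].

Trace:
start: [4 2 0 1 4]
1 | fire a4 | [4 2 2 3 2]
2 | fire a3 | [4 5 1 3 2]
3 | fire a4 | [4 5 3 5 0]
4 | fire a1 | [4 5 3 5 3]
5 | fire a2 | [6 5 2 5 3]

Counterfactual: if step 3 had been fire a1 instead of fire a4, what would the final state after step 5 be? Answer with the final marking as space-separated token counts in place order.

6 5 0 3 8

(re-executing from step 3 with the substitution; state before step 3: [4 5 1 3 2])
3 | fire a1 | [4 5 1 3 5]
4 | fire a1 | [4 5 1 3 8]
5 | fire a2 | [6 5 0 3 8]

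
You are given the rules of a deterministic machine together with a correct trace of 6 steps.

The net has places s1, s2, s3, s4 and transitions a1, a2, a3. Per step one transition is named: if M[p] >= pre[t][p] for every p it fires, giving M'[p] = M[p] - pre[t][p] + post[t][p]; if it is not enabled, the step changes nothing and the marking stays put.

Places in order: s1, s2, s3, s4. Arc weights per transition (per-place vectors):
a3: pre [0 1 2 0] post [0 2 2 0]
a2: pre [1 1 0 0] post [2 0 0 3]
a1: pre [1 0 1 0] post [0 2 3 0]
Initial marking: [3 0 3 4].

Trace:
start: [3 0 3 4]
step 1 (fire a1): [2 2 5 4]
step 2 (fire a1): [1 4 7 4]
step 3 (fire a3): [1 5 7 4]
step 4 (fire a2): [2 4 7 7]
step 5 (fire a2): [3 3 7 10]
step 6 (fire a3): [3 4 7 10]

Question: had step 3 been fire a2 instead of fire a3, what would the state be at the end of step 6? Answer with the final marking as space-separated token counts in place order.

(re-executing from step 3 with the substitution; state before step 3: [1 4 7 4])
step 3 (fire a2): [2 3 7 7]
step 4 (fire a2): [3 2 7 10]
step 5 (fire a2): [4 1 7 13]
step 6 (fire a3): [4 2 7 13]

4 2 7 13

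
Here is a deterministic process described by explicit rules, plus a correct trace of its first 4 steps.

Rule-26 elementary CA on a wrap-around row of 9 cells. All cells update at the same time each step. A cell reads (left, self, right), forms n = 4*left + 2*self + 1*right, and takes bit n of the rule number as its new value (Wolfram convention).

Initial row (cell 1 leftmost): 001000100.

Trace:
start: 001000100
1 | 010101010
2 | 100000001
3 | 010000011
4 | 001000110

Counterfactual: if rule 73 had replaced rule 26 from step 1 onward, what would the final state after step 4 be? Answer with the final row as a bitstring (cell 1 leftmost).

(re-executing steps 1..4 under rule 73; state before step 1: 001000100)
1 | 100010001
2 | 101000101
3 | 100010001
4 | 101000101

101000101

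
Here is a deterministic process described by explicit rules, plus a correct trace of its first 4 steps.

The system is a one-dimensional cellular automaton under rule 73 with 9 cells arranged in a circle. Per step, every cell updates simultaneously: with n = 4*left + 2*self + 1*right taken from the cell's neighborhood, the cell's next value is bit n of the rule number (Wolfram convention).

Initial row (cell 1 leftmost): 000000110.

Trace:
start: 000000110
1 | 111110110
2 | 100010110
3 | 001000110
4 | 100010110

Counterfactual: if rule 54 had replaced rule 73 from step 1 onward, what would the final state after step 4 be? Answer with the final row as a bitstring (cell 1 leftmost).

111110000

(re-executing steps 1..4 under rule 54; state before step 1: 000000110)
1 | 000001001
2 | 100011111
3 | 010100000
4 | 111110000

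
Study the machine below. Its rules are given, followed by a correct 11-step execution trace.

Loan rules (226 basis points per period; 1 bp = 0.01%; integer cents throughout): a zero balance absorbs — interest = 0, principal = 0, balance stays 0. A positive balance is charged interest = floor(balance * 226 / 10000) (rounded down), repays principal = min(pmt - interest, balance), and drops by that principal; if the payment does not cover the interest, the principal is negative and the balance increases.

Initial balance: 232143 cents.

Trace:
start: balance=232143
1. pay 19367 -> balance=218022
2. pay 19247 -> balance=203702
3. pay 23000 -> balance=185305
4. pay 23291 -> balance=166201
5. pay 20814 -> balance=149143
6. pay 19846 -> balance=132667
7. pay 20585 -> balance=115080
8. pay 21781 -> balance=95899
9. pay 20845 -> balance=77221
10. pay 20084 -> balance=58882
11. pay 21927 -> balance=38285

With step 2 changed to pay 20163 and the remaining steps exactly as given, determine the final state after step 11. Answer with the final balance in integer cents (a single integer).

(re-executing from step 2 with the substitution; state before step 2: balance=218022)
2. pay 20163 -> balance=202786
3. pay 23000 -> balance=184368
4. pay 23291 -> balance=165243
5. pay 20814 -> balance=148163
6. pay 19846 -> balance=131665
7. pay 20585 -> balance=114055
8. pay 21781 -> balance=94851
9. pay 20845 -> balance=76149
10. pay 20084 -> balance=57785
11. pay 21927 -> balance=37163

37163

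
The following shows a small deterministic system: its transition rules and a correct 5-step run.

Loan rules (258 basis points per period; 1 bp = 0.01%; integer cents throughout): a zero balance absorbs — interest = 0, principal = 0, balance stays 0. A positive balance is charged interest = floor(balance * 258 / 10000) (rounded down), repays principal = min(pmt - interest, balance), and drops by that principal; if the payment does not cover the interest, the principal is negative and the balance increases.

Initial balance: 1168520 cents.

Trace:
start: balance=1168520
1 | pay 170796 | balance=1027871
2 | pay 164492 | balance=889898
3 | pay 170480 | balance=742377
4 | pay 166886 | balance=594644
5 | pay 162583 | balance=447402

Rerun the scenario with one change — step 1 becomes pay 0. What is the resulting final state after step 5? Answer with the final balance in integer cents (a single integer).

636518

(re-executing from step 1 with the substitution; state before step 1: balance=1168520)
1 | pay 0 | balance=1198667
2 | pay 164492 | balance=1065100
3 | pay 170480 | balance=922099
4 | pay 166886 | balance=779003
5 | pay 162583 | balance=636518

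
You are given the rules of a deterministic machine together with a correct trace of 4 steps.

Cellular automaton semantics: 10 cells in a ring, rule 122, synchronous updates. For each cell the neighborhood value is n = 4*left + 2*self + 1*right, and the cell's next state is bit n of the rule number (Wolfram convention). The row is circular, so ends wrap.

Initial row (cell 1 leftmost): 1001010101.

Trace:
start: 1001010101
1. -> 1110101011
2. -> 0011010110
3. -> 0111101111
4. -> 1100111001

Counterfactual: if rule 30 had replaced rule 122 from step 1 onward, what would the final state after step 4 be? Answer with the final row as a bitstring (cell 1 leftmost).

0100100101

(re-executing steps 1..4 under rule 30; state before step 1: 1001010101)
1. -> 0111010101
2. -> 0100010101
3. -> 0110110101
4. -> 0100100101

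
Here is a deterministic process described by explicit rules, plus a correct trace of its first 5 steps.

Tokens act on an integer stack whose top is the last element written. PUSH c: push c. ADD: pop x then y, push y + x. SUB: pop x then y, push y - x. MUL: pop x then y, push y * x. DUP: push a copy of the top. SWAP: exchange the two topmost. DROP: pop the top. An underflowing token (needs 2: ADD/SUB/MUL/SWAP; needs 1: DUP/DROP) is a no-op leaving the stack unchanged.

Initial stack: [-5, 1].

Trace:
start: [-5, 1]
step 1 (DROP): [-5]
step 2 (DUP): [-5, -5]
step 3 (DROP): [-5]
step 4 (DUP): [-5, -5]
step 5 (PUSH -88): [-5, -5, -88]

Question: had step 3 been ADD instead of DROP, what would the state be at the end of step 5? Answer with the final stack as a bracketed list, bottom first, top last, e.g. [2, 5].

[-10, -10, -88]

(re-executing from step 3 with the substitution; state before step 3: [-5, -5])
step 3 (ADD): [-10]
step 4 (DUP): [-10, -10]
step 5 (PUSH -88): [-10, -10, -88]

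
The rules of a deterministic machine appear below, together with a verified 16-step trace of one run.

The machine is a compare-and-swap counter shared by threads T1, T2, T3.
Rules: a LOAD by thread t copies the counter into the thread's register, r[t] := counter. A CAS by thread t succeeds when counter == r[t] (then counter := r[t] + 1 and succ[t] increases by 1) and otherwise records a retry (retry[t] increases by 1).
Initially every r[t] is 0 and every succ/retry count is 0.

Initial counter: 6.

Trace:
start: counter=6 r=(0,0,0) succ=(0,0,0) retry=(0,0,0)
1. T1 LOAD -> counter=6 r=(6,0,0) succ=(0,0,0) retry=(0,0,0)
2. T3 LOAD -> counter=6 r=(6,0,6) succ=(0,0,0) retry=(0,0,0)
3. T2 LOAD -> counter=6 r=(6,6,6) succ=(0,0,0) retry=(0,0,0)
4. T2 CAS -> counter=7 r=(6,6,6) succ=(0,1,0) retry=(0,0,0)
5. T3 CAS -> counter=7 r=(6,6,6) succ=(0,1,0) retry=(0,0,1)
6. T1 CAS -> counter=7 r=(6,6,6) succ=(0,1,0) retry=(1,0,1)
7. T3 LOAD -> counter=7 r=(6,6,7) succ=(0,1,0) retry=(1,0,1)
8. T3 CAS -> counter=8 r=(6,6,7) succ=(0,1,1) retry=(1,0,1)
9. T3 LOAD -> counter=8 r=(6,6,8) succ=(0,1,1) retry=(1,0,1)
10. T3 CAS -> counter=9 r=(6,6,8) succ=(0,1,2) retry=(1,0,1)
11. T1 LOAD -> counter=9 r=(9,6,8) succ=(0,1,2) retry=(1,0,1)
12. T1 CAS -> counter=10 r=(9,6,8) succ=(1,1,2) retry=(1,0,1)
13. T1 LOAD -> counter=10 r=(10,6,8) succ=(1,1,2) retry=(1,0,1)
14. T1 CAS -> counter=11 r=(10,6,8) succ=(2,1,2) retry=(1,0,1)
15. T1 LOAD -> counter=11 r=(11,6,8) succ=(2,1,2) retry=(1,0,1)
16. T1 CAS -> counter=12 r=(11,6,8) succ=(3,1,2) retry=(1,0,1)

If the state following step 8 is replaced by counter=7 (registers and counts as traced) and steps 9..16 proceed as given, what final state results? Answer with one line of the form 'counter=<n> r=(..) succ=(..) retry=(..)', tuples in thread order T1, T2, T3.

counter=11 r=(10,6,7) succ=(3,1,2) retry=(1,0,1)

state after step 8 := counter=7 r=(6,6,7) succ=(0,1,1) retry=(1,0,1)
9. T3 LOAD -> counter=7 r=(6,6,7) succ=(0,1,1) retry=(1,0,1)
10. T3 CAS -> counter=8 r=(6,6,7) succ=(0,1,2) retry=(1,0,1)
11. T1 LOAD -> counter=8 r=(8,6,7) succ=(0,1,2) retry=(1,0,1)
12. T1 CAS -> counter=9 r=(8,6,7) succ=(1,1,2) retry=(1,0,1)
13. T1 LOAD -> counter=9 r=(9,6,7) succ=(1,1,2) retry=(1,0,1)
14. T1 CAS -> counter=10 r=(9,6,7) succ=(2,1,2) retry=(1,0,1)
15. T1 LOAD -> counter=10 r=(10,6,7) succ=(2,1,2) retry=(1,0,1)
16. T1 CAS -> counter=11 r=(10,6,7) succ=(3,1,2) retry=(1,0,1)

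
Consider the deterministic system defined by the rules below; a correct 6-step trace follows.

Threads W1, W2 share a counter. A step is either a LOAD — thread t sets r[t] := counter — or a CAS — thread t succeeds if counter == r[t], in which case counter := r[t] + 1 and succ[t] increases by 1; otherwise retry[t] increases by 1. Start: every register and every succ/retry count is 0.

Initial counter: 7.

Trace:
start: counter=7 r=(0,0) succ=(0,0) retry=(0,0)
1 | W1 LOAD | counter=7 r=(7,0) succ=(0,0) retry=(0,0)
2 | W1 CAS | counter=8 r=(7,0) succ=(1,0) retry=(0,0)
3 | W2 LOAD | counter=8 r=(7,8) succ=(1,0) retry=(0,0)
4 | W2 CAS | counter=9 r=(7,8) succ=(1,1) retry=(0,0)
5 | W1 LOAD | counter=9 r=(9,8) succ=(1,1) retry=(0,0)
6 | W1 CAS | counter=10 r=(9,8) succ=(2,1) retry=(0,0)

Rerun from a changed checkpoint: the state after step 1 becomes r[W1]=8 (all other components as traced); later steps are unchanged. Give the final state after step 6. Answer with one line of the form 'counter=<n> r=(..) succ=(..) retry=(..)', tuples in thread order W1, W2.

state after step 1 := counter=7 r=(8,0) succ=(0,0) retry=(0,0)
2 | W1 CAS | counter=7 r=(8,0) succ=(0,0) retry=(1,0)
3 | W2 LOAD | counter=7 r=(8,7) succ=(0,0) retry=(1,0)
4 | W2 CAS | counter=8 r=(8,7) succ=(0,1) retry=(1,0)
5 | W1 LOAD | counter=8 r=(8,7) succ=(0,1) retry=(1,0)
6 | W1 CAS | counter=9 r=(8,7) succ=(1,1) retry=(1,0)

counter=9 r=(8,7) succ=(1,1) retry=(1,0)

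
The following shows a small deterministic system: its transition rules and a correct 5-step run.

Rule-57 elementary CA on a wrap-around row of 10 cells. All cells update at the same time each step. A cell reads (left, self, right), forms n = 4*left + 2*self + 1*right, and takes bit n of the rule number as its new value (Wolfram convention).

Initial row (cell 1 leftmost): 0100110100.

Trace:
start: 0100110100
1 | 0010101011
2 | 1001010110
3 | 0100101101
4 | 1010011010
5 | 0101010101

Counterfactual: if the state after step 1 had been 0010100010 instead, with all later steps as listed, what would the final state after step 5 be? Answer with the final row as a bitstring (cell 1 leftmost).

state after step 1 := 0010100010
2 | 1001011001
3 | 0100110101
4 | 1010101010
5 | 0101010101

0101010101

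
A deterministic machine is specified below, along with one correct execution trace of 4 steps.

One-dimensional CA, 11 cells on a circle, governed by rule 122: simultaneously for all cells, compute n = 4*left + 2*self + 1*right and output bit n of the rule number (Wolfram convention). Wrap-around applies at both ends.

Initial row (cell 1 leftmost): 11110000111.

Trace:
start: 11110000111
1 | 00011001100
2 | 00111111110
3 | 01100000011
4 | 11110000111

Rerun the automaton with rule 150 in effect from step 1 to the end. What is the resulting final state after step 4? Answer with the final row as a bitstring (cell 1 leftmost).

10000000000

(re-executing steps 1..4 under rule 150; state before step 1: 11110000111)
1 | 11101001011
2 | 11001111001
3 | 10110110110
4 | 10000000000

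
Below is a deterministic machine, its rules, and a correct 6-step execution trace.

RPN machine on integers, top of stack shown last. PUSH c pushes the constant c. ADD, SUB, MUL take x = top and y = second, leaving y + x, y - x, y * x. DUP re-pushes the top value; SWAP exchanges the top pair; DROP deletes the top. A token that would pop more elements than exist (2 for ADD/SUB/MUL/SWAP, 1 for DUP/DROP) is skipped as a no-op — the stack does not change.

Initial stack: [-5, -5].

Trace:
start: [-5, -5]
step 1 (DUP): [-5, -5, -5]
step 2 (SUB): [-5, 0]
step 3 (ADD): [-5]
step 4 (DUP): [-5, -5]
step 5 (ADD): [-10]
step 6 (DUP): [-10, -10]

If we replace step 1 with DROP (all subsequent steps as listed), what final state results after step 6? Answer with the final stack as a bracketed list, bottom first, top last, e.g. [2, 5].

[-10, -10]

(re-executing from step 1 with the substitution; state before step 1: [-5, -5])
step 1 (DROP): [-5]
step 2 (SUB): [-5]
step 3 (ADD): [-5]
step 4 (DUP): [-5, -5]
step 5 (ADD): [-10]
step 6 (DUP): [-10, -10]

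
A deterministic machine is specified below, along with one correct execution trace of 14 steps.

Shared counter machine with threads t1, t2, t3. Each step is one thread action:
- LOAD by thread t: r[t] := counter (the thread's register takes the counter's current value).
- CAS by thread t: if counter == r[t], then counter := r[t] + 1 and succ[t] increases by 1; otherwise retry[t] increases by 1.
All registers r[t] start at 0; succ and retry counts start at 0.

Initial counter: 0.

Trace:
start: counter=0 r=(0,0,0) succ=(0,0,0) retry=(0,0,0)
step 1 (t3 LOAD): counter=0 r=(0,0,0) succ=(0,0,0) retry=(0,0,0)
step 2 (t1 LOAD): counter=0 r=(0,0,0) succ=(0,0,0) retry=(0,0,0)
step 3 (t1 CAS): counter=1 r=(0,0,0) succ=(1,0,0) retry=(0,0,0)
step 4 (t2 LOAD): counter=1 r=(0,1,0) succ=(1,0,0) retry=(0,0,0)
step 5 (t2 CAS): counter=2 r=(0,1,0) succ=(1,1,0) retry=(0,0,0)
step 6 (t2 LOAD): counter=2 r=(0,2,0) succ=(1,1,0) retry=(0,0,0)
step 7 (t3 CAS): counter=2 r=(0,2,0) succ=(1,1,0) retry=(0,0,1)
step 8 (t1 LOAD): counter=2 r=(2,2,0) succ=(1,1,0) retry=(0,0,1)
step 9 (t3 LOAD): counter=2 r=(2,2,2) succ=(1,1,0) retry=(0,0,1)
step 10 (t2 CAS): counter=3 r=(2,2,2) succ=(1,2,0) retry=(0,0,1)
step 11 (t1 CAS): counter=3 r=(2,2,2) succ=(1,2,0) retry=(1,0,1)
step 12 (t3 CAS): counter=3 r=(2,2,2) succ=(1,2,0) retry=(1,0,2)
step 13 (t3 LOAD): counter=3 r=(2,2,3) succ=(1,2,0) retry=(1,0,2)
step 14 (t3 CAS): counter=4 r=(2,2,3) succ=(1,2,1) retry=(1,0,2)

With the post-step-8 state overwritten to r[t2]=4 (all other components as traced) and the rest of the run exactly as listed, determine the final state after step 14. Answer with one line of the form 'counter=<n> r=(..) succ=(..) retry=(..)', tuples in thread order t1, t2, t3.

state after step 8 := counter=2 r=(2,4,0) succ=(1,1,0) retry=(0,0,1)
step 9 (t3 LOAD): counter=2 r=(2,4,2) succ=(1,1,0) retry=(0,0,1)
step 10 (t2 CAS): counter=2 r=(2,4,2) succ=(1,1,0) retry=(0,1,1)
step 11 (t1 CAS): counter=3 r=(2,4,2) succ=(2,1,0) retry=(0,1,1)
step 12 (t3 CAS): counter=3 r=(2,4,2) succ=(2,1,0) retry=(0,1,2)
step 13 (t3 LOAD): counter=3 r=(2,4,3) succ=(2,1,0) retry=(0,1,2)
step 14 (t3 CAS): counter=4 r=(2,4,3) succ=(2,1,1) retry=(0,1,2)

counter=4 r=(2,4,3) succ=(2,1,1) retry=(0,1,2)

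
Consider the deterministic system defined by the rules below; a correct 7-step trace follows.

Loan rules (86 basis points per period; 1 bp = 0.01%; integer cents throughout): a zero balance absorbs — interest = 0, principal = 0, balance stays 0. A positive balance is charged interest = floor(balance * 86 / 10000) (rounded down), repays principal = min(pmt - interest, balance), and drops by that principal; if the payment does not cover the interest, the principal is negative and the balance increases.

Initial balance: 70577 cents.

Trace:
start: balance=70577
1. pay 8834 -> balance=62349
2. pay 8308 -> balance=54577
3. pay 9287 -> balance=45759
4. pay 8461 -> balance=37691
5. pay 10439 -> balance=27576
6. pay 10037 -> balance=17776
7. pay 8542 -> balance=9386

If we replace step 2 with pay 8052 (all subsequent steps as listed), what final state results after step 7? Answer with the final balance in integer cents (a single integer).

(re-executing from step 2 with the substitution; state before step 2: balance=62349)
2. pay 8052 -> balance=54833
3. pay 9287 -> balance=46017
4. pay 8461 -> balance=37951
5. pay 10439 -> balance=27838
6. pay 10037 -> balance=18040
7. pay 8542 -> balance=9653

9653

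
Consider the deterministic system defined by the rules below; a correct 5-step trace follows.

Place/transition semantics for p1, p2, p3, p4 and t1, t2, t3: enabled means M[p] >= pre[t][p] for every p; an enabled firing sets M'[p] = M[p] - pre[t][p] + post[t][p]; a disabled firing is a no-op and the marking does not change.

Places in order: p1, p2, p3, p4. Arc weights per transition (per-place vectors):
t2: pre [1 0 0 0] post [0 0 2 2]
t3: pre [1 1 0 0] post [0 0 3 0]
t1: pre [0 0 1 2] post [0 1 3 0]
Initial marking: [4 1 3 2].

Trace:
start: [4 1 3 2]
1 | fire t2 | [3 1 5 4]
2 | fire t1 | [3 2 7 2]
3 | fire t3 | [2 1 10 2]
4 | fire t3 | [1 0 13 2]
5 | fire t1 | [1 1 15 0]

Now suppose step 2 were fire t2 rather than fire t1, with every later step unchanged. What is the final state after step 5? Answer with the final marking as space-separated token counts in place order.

(re-executing from step 2 with the substitution; state before step 2: [3 1 5 4])
2 | fire t2 | [2 1 7 6]
3 | fire t3 | [1 0 10 6]
4 | fire t3 | [1 0 10 6]
5 | fire t1 | [1 1 12 4]

1 1 12 4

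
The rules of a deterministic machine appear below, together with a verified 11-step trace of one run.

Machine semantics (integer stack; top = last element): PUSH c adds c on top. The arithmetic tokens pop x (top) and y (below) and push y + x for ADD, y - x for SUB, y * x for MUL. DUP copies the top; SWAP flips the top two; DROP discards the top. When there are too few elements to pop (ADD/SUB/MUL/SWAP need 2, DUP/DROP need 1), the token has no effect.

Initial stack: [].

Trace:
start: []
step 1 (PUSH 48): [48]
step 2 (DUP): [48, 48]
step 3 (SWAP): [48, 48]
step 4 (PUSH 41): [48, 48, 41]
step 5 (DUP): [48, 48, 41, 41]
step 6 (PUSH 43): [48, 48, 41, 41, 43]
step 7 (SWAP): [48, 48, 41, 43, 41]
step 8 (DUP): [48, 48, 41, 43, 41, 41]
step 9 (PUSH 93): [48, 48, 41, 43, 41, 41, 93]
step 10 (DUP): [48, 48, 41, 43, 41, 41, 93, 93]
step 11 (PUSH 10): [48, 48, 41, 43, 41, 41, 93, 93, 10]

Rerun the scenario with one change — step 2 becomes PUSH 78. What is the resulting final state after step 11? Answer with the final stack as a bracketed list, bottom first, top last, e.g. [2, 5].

(re-executing from step 2 with the substitution; state before step 2: [48])
step 2 (PUSH 78): [48, 78]
step 3 (SWAP): [78, 48]
step 4 (PUSH 41): [78, 48, 41]
step 5 (DUP): [78, 48, 41, 41]
step 6 (PUSH 43): [78, 48, 41, 41, 43]
step 7 (SWAP): [78, 48, 41, 43, 41]
step 8 (DUP): [78, 48, 41, 43, 41, 41]
step 9 (PUSH 93): [78, 48, 41, 43, 41, 41, 93]
step 10 (DUP): [78, 48, 41, 43, 41, 41, 93, 93]
step 11 (PUSH 10): [78, 48, 41, 43, 41, 41, 93, 93, 10]

[78, 48, 41, 43, 41, 41, 93, 93, 10]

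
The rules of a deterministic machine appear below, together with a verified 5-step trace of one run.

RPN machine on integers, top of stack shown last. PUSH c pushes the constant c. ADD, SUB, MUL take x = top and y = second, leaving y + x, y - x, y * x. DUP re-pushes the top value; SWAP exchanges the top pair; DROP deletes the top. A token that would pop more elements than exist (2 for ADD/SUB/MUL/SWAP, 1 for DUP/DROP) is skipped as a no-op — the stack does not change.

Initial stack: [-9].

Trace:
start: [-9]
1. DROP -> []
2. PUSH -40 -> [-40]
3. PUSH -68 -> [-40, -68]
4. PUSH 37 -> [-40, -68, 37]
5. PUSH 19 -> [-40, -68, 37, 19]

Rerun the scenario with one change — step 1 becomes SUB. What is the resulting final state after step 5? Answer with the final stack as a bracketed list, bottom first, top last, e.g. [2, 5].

(re-executing from step 1 with the substitution; state before step 1: [-9])
1. SUB -> [-9]
2. PUSH -40 -> [-9, -40]
3. PUSH -68 -> [-9, -40, -68]
4. PUSH 37 -> [-9, -40, -68, 37]
5. PUSH 19 -> [-9, -40, -68, 37, 19]

[-9, -40, -68, 37, 19]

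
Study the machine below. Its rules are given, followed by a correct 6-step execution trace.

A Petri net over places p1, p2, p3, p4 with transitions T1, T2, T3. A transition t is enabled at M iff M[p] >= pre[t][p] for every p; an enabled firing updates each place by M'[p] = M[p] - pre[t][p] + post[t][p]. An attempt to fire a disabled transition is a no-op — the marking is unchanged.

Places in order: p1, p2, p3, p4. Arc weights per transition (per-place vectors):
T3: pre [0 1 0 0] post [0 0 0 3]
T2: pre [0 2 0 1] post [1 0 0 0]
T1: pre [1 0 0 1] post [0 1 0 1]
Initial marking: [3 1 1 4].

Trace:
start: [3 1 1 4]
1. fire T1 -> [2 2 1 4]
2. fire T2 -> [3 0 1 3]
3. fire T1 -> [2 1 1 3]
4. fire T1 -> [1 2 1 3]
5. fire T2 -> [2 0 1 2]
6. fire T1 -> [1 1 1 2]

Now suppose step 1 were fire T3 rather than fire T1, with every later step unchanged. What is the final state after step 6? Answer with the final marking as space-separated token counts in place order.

(re-executing from step 1 with the substitution; state before step 1: [3 1 1 4])
1. fire T3 -> [3 0 1 7]
2. fire T2 -> [3 0 1 7]
3. fire T1 -> [2 1 1 7]
4. fire T1 -> [1 2 1 7]
5. fire T2 -> [2 0 1 6]
6. fire T1 -> [1 1 1 6]

1 1 1 6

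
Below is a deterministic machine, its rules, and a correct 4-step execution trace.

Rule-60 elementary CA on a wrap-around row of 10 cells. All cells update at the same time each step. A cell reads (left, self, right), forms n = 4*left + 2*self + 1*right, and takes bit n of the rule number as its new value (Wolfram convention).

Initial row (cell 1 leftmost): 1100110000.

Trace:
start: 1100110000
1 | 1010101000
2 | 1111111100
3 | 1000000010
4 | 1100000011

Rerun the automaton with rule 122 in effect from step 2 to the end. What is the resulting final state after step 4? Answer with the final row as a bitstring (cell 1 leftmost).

0101010101

(re-executing steps 2..4 under rule 122; state before step 2: 1010101000)
2 | 0101010101
3 | 1010101010
4 | 0101010101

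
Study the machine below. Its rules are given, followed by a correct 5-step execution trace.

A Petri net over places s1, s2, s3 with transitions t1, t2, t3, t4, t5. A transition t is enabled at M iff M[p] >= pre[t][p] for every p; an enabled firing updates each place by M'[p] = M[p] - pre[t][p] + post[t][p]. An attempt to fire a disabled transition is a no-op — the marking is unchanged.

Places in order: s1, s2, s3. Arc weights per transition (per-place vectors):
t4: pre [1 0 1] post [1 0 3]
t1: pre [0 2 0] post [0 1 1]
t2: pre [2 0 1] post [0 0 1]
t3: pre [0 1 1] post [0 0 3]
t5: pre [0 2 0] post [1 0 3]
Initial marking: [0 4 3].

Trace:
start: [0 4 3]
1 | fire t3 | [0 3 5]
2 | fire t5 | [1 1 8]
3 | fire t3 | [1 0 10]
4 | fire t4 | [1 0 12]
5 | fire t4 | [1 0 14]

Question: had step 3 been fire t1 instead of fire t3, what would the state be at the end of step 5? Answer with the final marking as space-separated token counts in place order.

1 1 12

(re-executing from step 3 with the substitution; state before step 3: [1 1 8])
3 | fire t1 | [1 1 8]
4 | fire t4 | [1 1 10]
5 | fire t4 | [1 1 12]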